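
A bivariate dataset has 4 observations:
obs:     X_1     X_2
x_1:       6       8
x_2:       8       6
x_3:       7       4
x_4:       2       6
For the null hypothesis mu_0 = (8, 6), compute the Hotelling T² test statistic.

Step 1 — sample mean vector:
  mean(X_1) = (6 + 8 + 7 + 2) / 4 = 23/4 = 5.75
  mean(X_2) = (8 + 6 + 4 + 6) / 4 = 24/4 = 6
  x̄ = (5.75, 6),  deviation x̄ - mu_0 = (5.75, 6) - (8, 6) = (-2.25, 0).

Step 2 — sample covariance matrix, S[i,j] = (1/(n-1)) · Σ_k (x_{k,i} - mean_i) · (x_{k,j} - mean_j), divisor n-1 = 3:
  S[X_1,X_1] = ((0.25)·(0.25) + (2.25)·(2.25) + (1.25)·(1.25) + (-3.75)·(-3.75)) / 3 = 20.75/3 = 6.9167
  S[X_1,X_2] = ((0.25)·(2) + (2.25)·(0) + (1.25)·(-2) + (-3.75)·(0)) / 3 = -2/3 = -0.6667
  S[X_2,X_2] = ((2)·(2) + (0)·(0) + (-2)·(-2) + (0)·(0)) / 3 = 8/3 = 2.6667
  S = [[6.9167, -0.6667],
 [-0.6667, 2.6667]].

Step 3 — invert S. det(S) = 6.9167·2.6667 - (-0.6667)² = 18.
  S^{-1} = (1/det) · [[d, -b], [-b, a]] = [[0.1481, 0.037],
 [0.037, 0.3843]].

Step 4 — quadratic form (x̄ - mu_0)^T · S^{-1} · (x̄ - mu_0):
  S^{-1} · (x̄ - mu_0) = (-0.3333, -0.0833),
  (x̄ - mu_0)^T · [...] = (-2.25)·(-0.3333) + (0)·(-0.0833) = 0.75.

Step 5 — scale by n: T² = 4 · 0.75 = 3.

T² ≈ 3


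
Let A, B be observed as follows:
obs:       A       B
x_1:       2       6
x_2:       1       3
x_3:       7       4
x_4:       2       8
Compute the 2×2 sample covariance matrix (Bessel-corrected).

Step 1 — column means:
  mean(A) = (2 + 1 + 7 + 2) / 4 = 12/4 = 3
  mean(B) = (6 + 3 + 4 + 8) / 4 = 21/4 = 5.25

Step 2 — sample covariance S[i,j] = (1/(n-1)) · Σ_k (x_{k,i} - mean_i) · (x_{k,j} - mean_j), with n-1 = 3.
  S[A,A] = ((-1)·(-1) + (-2)·(-2) + (4)·(4) + (-1)·(-1)) / 3 = 22/3 = 7.3333
  S[A,B] = ((-1)·(0.75) + (-2)·(-2.25) + (4)·(-1.25) + (-1)·(2.75)) / 3 = -4/3 = -1.3333
  S[B,B] = ((0.75)·(0.75) + (-2.25)·(-2.25) + (-1.25)·(-1.25) + (2.75)·(2.75)) / 3 = 14.75/3 = 4.9167

S is symmetric (S[j,i] = S[i,j]). Assembling:

S = [[7.3333, -1.3333],
 [-1.3333, 4.9167]]


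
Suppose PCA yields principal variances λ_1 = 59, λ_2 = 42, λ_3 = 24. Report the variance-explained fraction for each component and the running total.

Step 1 — total variance = trace(Sigma) = Σ λ_i = 59 + 42 + 24 = 125.

Step 2 — fraction explained by component i = λ_i / Σ λ:
  PC1: 59/125 = 0.472
  PC2: 42/125 = 0.336
  PC3: 24/125 = 0.192

Step 3 — cumulative fraction after k components = (λ_1 + ... + λ_k) / Σ λ:
  k = 1: 59/125 = 0.472
  k = 2: (59 + 42)/125 = 101/125 = 0.808
  k = 3: (59 + 42 + 24)/125 = 125/125 = 1

Summary (fraction, with percent):

explained: PC1 0.472 (47.2%), PC2 0.336 (33.6%), PC3 0.192 (19.2%);  cumulative: 0.472, 0.808, 1


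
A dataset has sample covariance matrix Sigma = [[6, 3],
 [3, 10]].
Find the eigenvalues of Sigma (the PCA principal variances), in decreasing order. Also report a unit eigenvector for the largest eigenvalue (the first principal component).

Step 1 — characteristic polynomial of 2×2 Sigma:
  det(Sigma - λI) = λ² - trace · λ + det = 0.
  trace = 6 + 10 = 16, det = 6·10 - (3)² = 51.
Step 2 — discriminant:
  Δ = trace² - 4·det = 256 - 204 = 52.
Step 3 — eigenvalues:
  λ = (trace ± √Δ)/2 = (16 ± 7.2111)/2,
  λ_1 = 11.6056,  λ_2 = 4.3944.

Step 4 — unit eigenvector for λ_1: solve (Sigma - λ_1 I)v = 0. First row:
  (6 - 11.6056)·v_x + (3)·v_y = 0, i.e. (-5.6056)·v_x + (3)·v_y = 0,
  so v ∝ (b, λ_1 - a) = (3, 5.6056) = u.
  ||u|| = √((3)² + (5.6056)²) = √(40.4222) ≈ 6.3578,
  v_1 = u/||u|| ≈ (0.4719, 0.8817) (||v_1|| = 1).

λ_1 = 11.6056,  λ_2 = 4.3944;  v_1 ≈ (0.4719, 0.8817)


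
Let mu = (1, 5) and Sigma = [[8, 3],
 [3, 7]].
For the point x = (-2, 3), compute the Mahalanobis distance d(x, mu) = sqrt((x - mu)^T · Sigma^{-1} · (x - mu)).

Step 1 — centre the observation: (x - mu) = (-3, -2).

Step 2 — invert Sigma. det(Sigma) = 8·7 - (3)² = 47.
  Sigma^{-1} = (1/det) · [[d, -b], [-b, a]] = [[0.1489, -0.0638],
 [-0.0638, 0.1702]].

Step 3 — form the quadratic (x - mu)^T · Sigma^{-1} · (x - mu):
  Sigma^{-1} · (x - mu) = (-0.3191, -0.1489).
  (x - mu)^T · [Sigma^{-1} · (x - mu)] = (-3)·(-0.3191) + (-2)·(-0.1489) = 1.2553.

Step 4 — take square root: d = √(1.2553) ≈ 1.1204.

d(x, mu) = √(1.2553) ≈ 1.1204


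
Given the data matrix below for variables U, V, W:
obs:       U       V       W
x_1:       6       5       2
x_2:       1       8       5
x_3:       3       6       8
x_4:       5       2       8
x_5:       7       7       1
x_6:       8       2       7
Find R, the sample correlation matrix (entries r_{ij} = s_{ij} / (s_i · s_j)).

Step 1 — column means:
  mean(U) = (6 + 1 + 3 + 5 + 7 + 8) / 6 = 30/6 = 5
  mean(V) = (5 + 8 + 6 + 2 + 7 + 2) / 6 = 30/6 = 5
  mean(W) = (2 + 5 + 8 + 8 + 1 + 7) / 6 = 31/6 = 5.1667

Step 2 — sample variances and covariances s[i,j] = (1/(n-1)) · Σ_k (x_{k,i} - mean_i) · (x_{k,j} - mean_j), with n-1 = 5:
  s[U,U] = ((1)·(1) + (-4)·(-4) + (-2)·(-2) + (0)·(0) + (2)·(2) + (3)·(3)) / 5 = 34/5 = 6.8
  s[U,V] = ((1)·(0) + (-4)·(3) + (-2)·(1) + (0)·(-3) + (2)·(2) + (3)·(-3)) / 5 = -19/5 = -3.8
  s[U,W] = ((1)·(-3.1667) + (-4)·(-0.1667) + (-2)·(2.8333) + (0)·(2.8333) + (2)·(-4.1667) + (3)·(1.8333)) / 5 = -11/5 = -2.2
  s[V,V] = ((0)·(0) + (3)·(3) + (1)·(1) + (-3)·(-3) + (2)·(2) + (-3)·(-3)) / 5 = 32/5 = 6.4
  s[V,W] = ((0)·(-3.1667) + (3)·(-0.1667) + (1)·(2.8333) + (-3)·(2.8333) + (2)·(-4.1667) + (-3)·(1.8333)) / 5 = -20/5 = -4
  s[W,W] = ((-3.1667)·(-3.1667) + (-0.1667)·(-0.1667) + (2.8333)·(2.8333) + (2.8333)·(2.8333) + (-4.1667)·(-4.1667) + (1.8333)·(1.8333)) / 5 = 46.8333/5 = 9.3667
  Sample standard deviations s_i = √(s[i,i]):
  s(U) = √(6.8) = 2.6077
  s(V) = √(6.4) = 2.5298
  s(W) = √(9.3667) = 3.0605

Step 3 — r_{ij} = s_{ij} / (s_i · s_j):
  r[U,U] = 1 (diagonal).
  r[U,V] = -3.8 / (2.6077 · 2.5298) = -3.8 / 6.597 = -0.576
  r[U,W] = -2.2 / (2.6077 · 3.0605) = -2.2 / 7.9808 = -0.2757
  r[V,V] = 1 (diagonal).
  r[V,W] = -4 / (2.5298 · 3.0605) = -4 / 7.7425 = -0.5166
  r[W,W] = 1 (diagonal).

R is symmetric with unit diagonal. Assembling:

R = [[1, -0.576, -0.2757],
 [-0.576, 1, -0.5166],
 [-0.2757, -0.5166, 1]]


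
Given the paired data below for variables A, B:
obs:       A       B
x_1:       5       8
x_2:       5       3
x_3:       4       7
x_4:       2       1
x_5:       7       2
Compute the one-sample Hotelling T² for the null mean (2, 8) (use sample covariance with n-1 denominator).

Step 1 — sample mean vector:
  mean(A) = (5 + 5 + 4 + 2 + 7) / 5 = 23/5 = 4.6
  mean(B) = (8 + 3 + 7 + 1 + 2) / 5 = 21/5 = 4.2
  x̄ = (4.6, 4.2),  deviation x̄ - mu_0 = (4.6, 4.2) - (2, 8) = (2.6, -3.8).

Step 2 — sample covariance matrix, S[i,j] = (1/(n-1)) · Σ_k (x_{k,i} - mean_i) · (x_{k,j} - mean_j), divisor n-1 = 4:
  S[A,A] = ((0.4)·(0.4) + (0.4)·(0.4) + (-0.6)·(-0.6) + (-2.6)·(-2.6) + (2.4)·(2.4)) / 4 = 13.2/4 = 3.3
  S[A,B] = ((0.4)·(3.8) + (0.4)·(-1.2) + (-0.6)·(2.8) + (-2.6)·(-3.2) + (2.4)·(-2.2)) / 4 = 2.4/4 = 0.6
  S[B,B] = ((3.8)·(3.8) + (-1.2)·(-1.2) + (2.8)·(2.8) + (-3.2)·(-3.2) + (-2.2)·(-2.2)) / 4 = 38.8/4 = 9.7
  S = [[3.3, 0.6],
 [0.6, 9.7]].

Step 3 — invert S. det(S) = 3.3·9.7 - (0.6)² = 31.65.
  S^{-1} = (1/det) · [[d, -b], [-b, a]] = [[0.3065, -0.019],
 [-0.019, 0.1043]].

Step 4 — quadratic form (x̄ - mu_0)^T · S^{-1} · (x̄ - mu_0):
  S^{-1} · (x̄ - mu_0) = (0.8689, -0.4455),
  (x̄ - mu_0)^T · [...] = (2.6)·(0.8689) + (-3.8)·(-0.4455) = 3.952.

Step 5 — scale by n: T² = 5 · 3.952 = 19.7599.

T² ≈ 19.7599


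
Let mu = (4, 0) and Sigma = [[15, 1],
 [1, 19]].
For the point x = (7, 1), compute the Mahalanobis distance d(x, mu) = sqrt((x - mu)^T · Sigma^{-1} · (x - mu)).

Step 1 — centre the observation: (x - mu) = (3, 1).

Step 2 — invert Sigma. det(Sigma) = 15·19 - (1)² = 284.
  Sigma^{-1} = (1/det) · [[d, -b], [-b, a]] = [[0.0669, -0.0035],
 [-0.0035, 0.0528]].

Step 3 — form the quadratic (x - mu)^T · Sigma^{-1} · (x - mu):
  Sigma^{-1} · (x - mu) = (0.1972, 0.0423).
  (x - mu)^T · [Sigma^{-1} · (x - mu)] = (3)·(0.1972) + (1)·(0.0423) = 0.6338.

Step 4 — take square root: d = √(0.6338) ≈ 0.7961.

d(x, mu) = √(0.6338) ≈ 0.7961


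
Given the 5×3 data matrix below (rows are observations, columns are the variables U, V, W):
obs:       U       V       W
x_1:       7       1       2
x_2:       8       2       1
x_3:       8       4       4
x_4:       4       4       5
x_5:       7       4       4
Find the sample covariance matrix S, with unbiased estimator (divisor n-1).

Step 1 — column means:
  mean(U) = (7 + 8 + 8 + 4 + 7) / 5 = 34/5 = 6.8
  mean(V) = (1 + 2 + 4 + 4 + 4) / 5 = 15/5 = 3
  mean(W) = (2 + 1 + 4 + 5 + 4) / 5 = 16/5 = 3.2

Step 2 — sample covariance S[i,j] = (1/(n-1)) · Σ_k (x_{k,i} - mean_i) · (x_{k,j} - mean_j), with n-1 = 4.
  S[U,U] = ((0.2)·(0.2) + (1.2)·(1.2) + (1.2)·(1.2) + (-2.8)·(-2.8) + (0.2)·(0.2)) / 4 = 10.8/4 = 2.7
  S[U,V] = ((0.2)·(-2) + (1.2)·(-1) + (1.2)·(1) + (-2.8)·(1) + (0.2)·(1)) / 4 = -3/4 = -0.75
  S[U,W] = ((0.2)·(-1.2) + (1.2)·(-2.2) + (1.2)·(0.8) + (-2.8)·(1.8) + (0.2)·(0.8)) / 4 = -6.8/4 = -1.7
  S[V,V] = ((-2)·(-2) + (-1)·(-1) + (1)·(1) + (1)·(1) + (1)·(1)) / 4 = 8/4 = 2
  S[V,W] = ((-2)·(-1.2) + (-1)·(-2.2) + (1)·(0.8) + (1)·(1.8) + (1)·(0.8)) / 4 = 8/4 = 2
  S[W,W] = ((-1.2)·(-1.2) + (-2.2)·(-2.2) + (0.8)·(0.8) + (1.8)·(1.8) + (0.8)·(0.8)) / 4 = 10.8/4 = 2.7

S is symmetric (S[j,i] = S[i,j]). Assembling:

S = [[2.7, -0.75, -1.7],
 [-0.75, 2, 2],
 [-1.7, 2, 2.7]]


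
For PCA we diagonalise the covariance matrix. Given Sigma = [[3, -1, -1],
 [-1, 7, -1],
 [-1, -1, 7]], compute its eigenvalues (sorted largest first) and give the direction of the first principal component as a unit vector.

Step 1 — characteristic polynomial p(λ) = det(λI - Sigma) = λ³ - tr·λ² + c_1·λ - det, where tr = trace, c_1 = sum of the principal 2×2 minors, det = det(Sigma):
  tr = 3 + 7 + 7 = 17,
  c_1 = (3·7 - (-1)²) + (3·7 - (-1)²) + (7·7 - (-1)²) = 20 + 20 + 48 = 88,
  det = 3·(7·7 - (-1)²) - (-1)·((-1)·7 - (-1)·(-1)) + (-1)·((-1)·(-1) - 7·(-1)) = 3·(48) - (-1)·(-8) + (-1)·(8) = 128.
  So p(λ) = λ³ - 17λ² + 88λ - 128.
Step 2 — look for an integer root (rational root theorem: any rational root is an integer divisor of 128). Testing λ = 8:
  p(8) = 512 - 1088 + 704 - 128 = 0  ✓
  Dividing out (λ - 8): p(λ) = (λ - 8)(λ² - 9λ + 16).
Step 3 — remaining eigenvalues from the quadratic λ² - 9λ + 16 = 0:
  Δ = 9² - 4·16 = 81 - 64 = 17,  λ = (9 ± √17)/2 = (9 ± 4.1231)/2 ≈ 6.5616 or 2.4384.
  Sorted: λ_1 = 8,  λ_2 = 6.5616,  λ_3 = 2.4384  (check: sum = 17 = tr ✓).

Step 4 — unit eigenvector for λ_1 = 8: v spans the null space of (Sigma - λ_1 I), whose rows are
  r_1 = (-5, -1, -1),  r_2 = (-1, -1, -1),  r_3 = (-1, -1, -1).
  v is orthogonal to every row, so take v ∝ r_1 × r_2 = ((-1)·(-1) - (-1)·(-1), (-1)·(-1) - (-5)·(-1), (-5)·(-1) - (-1)·(-1)) = (0, -4, 4).
  Rescale (divide by 4; multiply by -1 so the first nonzero entry is positive): u = (0, 1, -1).
  ||u|| = √((0)² + (1)² + (-1)²) = √(2) ≈ 1.4142,  v_1 = u/||u|| ≈ (0, 0.7071, -0.7071) (||v_1|| = 1).

λ_1 = 8,  λ_2 = 6.5616,  λ_3 = 2.4384;  v_1 ≈ (0, 0.7071, -0.7071)


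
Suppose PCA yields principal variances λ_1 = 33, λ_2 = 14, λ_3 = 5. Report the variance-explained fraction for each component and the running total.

Step 1 — total variance = trace(Sigma) = Σ λ_i = 33 + 14 + 5 = 52.

Step 2 — fraction explained by component i = λ_i / Σ λ:
  PC1: 33/52 = 0.6346
  PC2: 14/52 = 0.2692
  PC3: 5/52 = 0.0962

Step 3 — cumulative fraction after k components = (λ_1 + ... + λ_k) / Σ λ:
  k = 1: 33/52 = 0.6346
  k = 2: (33 + 14)/52 = 47/52 = 0.9038
  k = 3: (33 + 14 + 5)/52 = 52/52 = 1

Summary (fraction, with percent):

explained: PC1 0.6346 (63.46%), PC2 0.2692 (26.92%), PC3 0.0962 (9.62%);  cumulative: 0.6346, 0.9038, 1


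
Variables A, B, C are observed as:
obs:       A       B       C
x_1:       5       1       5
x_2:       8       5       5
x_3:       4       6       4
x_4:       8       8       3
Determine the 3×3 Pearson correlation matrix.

Step 1 — column means:
  mean(A) = (5 + 8 + 4 + 8) / 4 = 25/4 = 6.25
  mean(B) = (1 + 5 + 6 + 8) / 4 = 20/4 = 5
  mean(C) = (5 + 5 + 4 + 3) / 4 = 17/4 = 4.25

Step 2 — sample variances and covariances s[i,j] = (1/(n-1)) · Σ_k (x_{k,i} - mean_i) · (x_{k,j} - mean_j), with n-1 = 3:
  s[A,A] = ((-1.25)·(-1.25) + (1.75)·(1.75) + (-2.25)·(-2.25) + (1.75)·(1.75)) / 3 = 12.75/3 = 4.25
  s[A,B] = ((-1.25)·(-4) + (1.75)·(0) + (-2.25)·(1) + (1.75)·(3)) / 3 = 8/3 = 2.6667
  s[A,C] = ((-1.25)·(0.75) + (1.75)·(0.75) + (-2.25)·(-0.25) + (1.75)·(-1.25)) / 3 = -1.25/3 = -0.4167
  s[B,B] = ((-4)·(-4) + (0)·(0) + (1)·(1) + (3)·(3)) / 3 = 26/3 = 8.6667
  s[B,C] = ((-4)·(0.75) + (0)·(0.75) + (1)·(-0.25) + (3)·(-1.25)) / 3 = -7/3 = -2.3333
  s[C,C] = ((0.75)·(0.75) + (0.75)·(0.75) + (-0.25)·(-0.25) + (-1.25)·(-1.25)) / 3 = 2.75/3 = 0.9167
  Sample standard deviations s_i = √(s[i,i]):
  s(A) = √(4.25) = 2.0616
  s(B) = √(8.6667) = 2.9439
  s(C) = √(0.9167) = 0.9574

Step 3 — r_{ij} = s_{ij} / (s_i · s_j):
  r[A,A] = 1 (diagonal).
  r[A,B] = 2.6667 / (2.0616 · 2.9439) = 2.6667 / 6.069 = 0.4394
  r[A,C] = -0.4167 / (2.0616 · 0.9574) = -0.4167 / 1.9738 = -0.2111
  r[B,B] = 1 (diagonal).
  r[B,C] = -2.3333 / (2.9439 · 0.9574) = -2.3333 / 2.8186 = -0.8278
  r[C,C] = 1 (diagonal).

R is symmetric with unit diagonal. Assembling:

R = [[1, 0.4394, -0.2111],
 [0.4394, 1, -0.8278],
 [-0.2111, -0.8278, 1]]


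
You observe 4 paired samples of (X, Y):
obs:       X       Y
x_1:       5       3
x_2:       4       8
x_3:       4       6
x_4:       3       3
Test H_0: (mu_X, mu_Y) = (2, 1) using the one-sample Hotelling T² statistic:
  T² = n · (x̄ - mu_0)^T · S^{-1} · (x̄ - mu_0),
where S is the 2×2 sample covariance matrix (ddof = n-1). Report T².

Step 1 — sample mean vector:
  mean(X) = (5 + 4 + 4 + 3) / 4 = 16/4 = 4
  mean(Y) = (3 + 8 + 6 + 3) / 4 = 20/4 = 5
  x̄ = (4, 5),  deviation x̄ - mu_0 = (4, 5) - (2, 1) = (2, 4).

Step 2 — sample covariance matrix, S[i,j] = (1/(n-1)) · Σ_k (x_{k,i} - mean_i) · (x_{k,j} - mean_j), divisor n-1 = 3:
  S[X,X] = ((1)·(1) + (0)·(0) + (0)·(0) + (-1)·(-1)) / 3 = 2/3 = 0.6667
  S[X,Y] = ((1)·(-2) + (0)·(3) + (0)·(1) + (-1)·(-2)) / 3 = 0/3 = 0
  S[Y,Y] = ((-2)·(-2) + (3)·(3) + (1)·(1) + (-2)·(-2)) / 3 = 18/3 = 6
  S = [[0.6667, 0],
 [0, 6]].

Step 3 — invert S. det(S) = 0.6667·6 - (0)² = 4.
  S^{-1} = (1/det) · [[d, -b], [-b, a]] = [[1.5, 0],
 [0, 0.1667]].

Step 4 — quadratic form (x̄ - mu_0)^T · S^{-1} · (x̄ - mu_0):
  S^{-1} · (x̄ - mu_0) = (3, 0.6667),
  (x̄ - mu_0)^T · [...] = (2)·(3) + (4)·(0.6667) = 8.6667.

Step 5 — scale by n: T² = 4 · 8.6667 = 34.6667.

T² ≈ 34.6667


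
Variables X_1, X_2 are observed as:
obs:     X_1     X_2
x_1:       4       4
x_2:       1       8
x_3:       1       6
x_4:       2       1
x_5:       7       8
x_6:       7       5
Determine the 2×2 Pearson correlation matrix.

Step 1 — column means:
  mean(X_1) = (4 + 1 + 1 + 2 + 7 + 7) / 6 = 22/6 = 3.6667
  mean(X_2) = (4 + 8 + 6 + 1 + 8 + 5) / 6 = 32/6 = 5.3333

Step 2 — sample variances and covariances s[i,j] = (1/(n-1)) · Σ_k (x_{k,i} - mean_i) · (x_{k,j} - mean_j), with n-1 = 5:
  s[X_1,X_1] = ((0.3333)·(0.3333) + (-2.6667)·(-2.6667) + (-2.6667)·(-2.6667) + (-1.6667)·(-1.6667) + (3.3333)·(3.3333) + (3.3333)·(3.3333)) / 5 = 39.3333/5 = 7.8667
  s[X_1,X_2] = ((0.3333)·(-1.3333) + (-2.6667)·(2.6667) + (-2.6667)·(0.6667) + (-1.6667)·(-4.3333) + (3.3333)·(2.6667) + (3.3333)·(-0.3333)) / 5 = 5.6667/5 = 1.1333
  s[X_2,X_2] = ((-1.3333)·(-1.3333) + (2.6667)·(2.6667) + (0.6667)·(0.6667) + (-4.3333)·(-4.3333) + (2.6667)·(2.6667) + (-0.3333)·(-0.3333)) / 5 = 35.3333/5 = 7.0667
  Sample standard deviations s_i = √(s[i,i]):
  s(X_1) = √(7.8667) = 2.8048
  s(X_2) = √(7.0667) = 2.6583

Step 3 — r_{ij} = s_{ij} / (s_i · s_j):
  r[X_1,X_1] = 1 (diagonal).
  r[X_1,X_2] = 1.1333 / (2.8048 · 2.6583) = 1.1333 / 7.4559 = 0.152
  r[X_2,X_2] = 1 (diagonal).

R is symmetric with unit diagonal. Assembling:

R = [[1, 0.152],
 [0.152, 1]]


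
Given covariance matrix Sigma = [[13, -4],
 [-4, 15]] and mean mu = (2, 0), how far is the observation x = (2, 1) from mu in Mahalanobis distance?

Step 1 — centre the observation: (x - mu) = (0, 1).

Step 2 — invert Sigma. det(Sigma) = 13·15 - (-4)² = 179.
  Sigma^{-1} = (1/det) · [[d, -b], [-b, a]] = [[0.0838, 0.0223],
 [0.0223, 0.0726]].

Step 3 — form the quadratic (x - mu)^T · Sigma^{-1} · (x - mu):
  Sigma^{-1} · (x - mu) = (0.0223, 0.0726).
  (x - mu)^T · [Sigma^{-1} · (x - mu)] = (0)·(0.0223) + (1)·(0.0726) = 0.0726.

Step 4 — take square root: d = √(0.0726) ≈ 0.2695.

d(x, mu) = √(0.0726) ≈ 0.2695


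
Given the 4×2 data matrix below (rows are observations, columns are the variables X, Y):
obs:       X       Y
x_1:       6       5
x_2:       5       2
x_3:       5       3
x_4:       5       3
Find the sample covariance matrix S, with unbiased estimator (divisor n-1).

Step 1 — column means:
  mean(X) = (6 + 5 + 5 + 5) / 4 = 21/4 = 5.25
  mean(Y) = (5 + 2 + 3 + 3) / 4 = 13/4 = 3.25

Step 2 — sample covariance S[i,j] = (1/(n-1)) · Σ_k (x_{k,i} - mean_i) · (x_{k,j} - mean_j), with n-1 = 3.
  S[X,X] = ((0.75)·(0.75) + (-0.25)·(-0.25) + (-0.25)·(-0.25) + (-0.25)·(-0.25)) / 3 = 0.75/3 = 0.25
  S[X,Y] = ((0.75)·(1.75) + (-0.25)·(-1.25) + (-0.25)·(-0.25) + (-0.25)·(-0.25)) / 3 = 1.75/3 = 0.5833
  S[Y,Y] = ((1.75)·(1.75) + (-1.25)·(-1.25) + (-0.25)·(-0.25) + (-0.25)·(-0.25)) / 3 = 4.75/3 = 1.5833

S is symmetric (S[j,i] = S[i,j]). Assembling:

S = [[0.25, 0.5833],
 [0.5833, 1.5833]]


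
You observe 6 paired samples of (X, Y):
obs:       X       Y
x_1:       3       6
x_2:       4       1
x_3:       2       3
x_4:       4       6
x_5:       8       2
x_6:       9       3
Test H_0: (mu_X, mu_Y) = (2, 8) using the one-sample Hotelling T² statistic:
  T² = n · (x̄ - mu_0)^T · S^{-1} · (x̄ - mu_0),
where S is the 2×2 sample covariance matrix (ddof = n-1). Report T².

Step 1 — sample mean vector:
  mean(X) = (3 + 4 + 2 + 4 + 8 + 9) / 6 = 30/6 = 5
  mean(Y) = (6 + 1 + 3 + 6 + 2 + 3) / 6 = 21/6 = 3.5
  x̄ = (5, 3.5),  deviation x̄ - mu_0 = (5, 3.5) - (2, 8) = (3, -4.5).

Step 2 — sample covariance matrix, S[i,j] = (1/(n-1)) · Σ_k (x_{k,i} - mean_i) · (x_{k,j} - mean_j), divisor n-1 = 5:
  S[X,X] = ((-2)·(-2) + (-1)·(-1) + (-3)·(-3) + (-1)·(-1) + (3)·(3) + (4)·(4)) / 5 = 40/5 = 8
  S[X,Y] = ((-2)·(2.5) + (-1)·(-2.5) + (-3)·(-0.5) + (-1)·(2.5) + (3)·(-1.5) + (4)·(-0.5)) / 5 = -10/5 = -2
  S[Y,Y] = ((2.5)·(2.5) + (-2.5)·(-2.5) + (-0.5)·(-0.5) + (2.5)·(2.5) + (-1.5)·(-1.5) + (-0.5)·(-0.5)) / 5 = 21.5/5 = 4.3
  S = [[8, -2],
 [-2, 4.3]].

Step 3 — invert S. det(S) = 8·4.3 - (-2)² = 30.4.
  S^{-1} = (1/det) · [[d, -b], [-b, a]] = [[0.1414, 0.0658],
 [0.0658, 0.2632]].

Step 4 — quadratic form (x̄ - mu_0)^T · S^{-1} · (x̄ - mu_0):
  S^{-1} · (x̄ - mu_0) = (0.1283, -0.9868),
  (x̄ - mu_0)^T · [...] = (3)·(0.1283) + (-4.5)·(-0.9868) = 4.8257.

Step 5 — scale by n: T² = 6 · 4.8257 = 28.9539.

T² ≈ 28.9539


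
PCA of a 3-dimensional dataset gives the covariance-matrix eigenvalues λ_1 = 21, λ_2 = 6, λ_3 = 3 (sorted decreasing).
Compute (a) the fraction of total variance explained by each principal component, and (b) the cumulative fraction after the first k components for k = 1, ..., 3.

Step 1 — total variance = trace(Sigma) = Σ λ_i = 21 + 6 + 3 = 30.

Step 2 — fraction explained by component i = λ_i / Σ λ:
  PC1: 21/30 = 0.7
  PC2: 6/30 = 0.2
  PC3: 3/30 = 0.1

Step 3 — cumulative fraction after k components = (λ_1 + ... + λ_k) / Σ λ:
  k = 1: 21/30 = 0.7
  k = 2: (21 + 6)/30 = 27/30 = 0.9
  k = 3: (21 + 6 + 3)/30 = 30/30 = 1

Summary (fraction, with percent):

explained: PC1 0.7 (70%), PC2 0.2 (20%), PC3 0.1 (10%);  cumulative: 0.7, 0.9, 1


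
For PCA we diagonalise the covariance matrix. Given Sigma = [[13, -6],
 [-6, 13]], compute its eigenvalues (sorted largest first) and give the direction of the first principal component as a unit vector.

Step 1 — characteristic polynomial of 2×2 Sigma:
  det(Sigma - λI) = λ² - trace · λ + det = 0.
  trace = 13 + 13 = 26, det = 13·13 - (-6)² = 133.
Step 2 — discriminant:
  Δ = trace² - 4·det = 676 - 532 = 144.
Step 3 — eigenvalues:
  λ = (trace ± √Δ)/2 = (26 ± 12)/2,
  λ_1 = 19,  λ_2 = 7.

Step 4 — unit eigenvector for λ_1: solve (Sigma - λ_1 I)v = 0. First row:
  (13 - 19)·v_x + (-6)·v_y = 0, i.e. (-6)·v_x + (-6)·v_y = 0,
  so v ∝ (b, λ_1 - a) = (-6, 6); multiply by -1 so the first entry is positive: u = (6, -6).
  ||u|| = √((6)² + (-6)²) = √(72) ≈ 8.4853,
  v_1 = u/||u|| ≈ (0.7071, -0.7071) (||v_1|| = 1).

λ_1 = 19,  λ_2 = 7;  v_1 ≈ (0.7071, -0.7071)


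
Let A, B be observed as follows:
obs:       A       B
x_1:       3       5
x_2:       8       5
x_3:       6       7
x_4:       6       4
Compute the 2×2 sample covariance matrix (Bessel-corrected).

Step 1 — column means:
  mean(A) = (3 + 8 + 6 + 6) / 4 = 23/4 = 5.75
  mean(B) = (5 + 5 + 7 + 4) / 4 = 21/4 = 5.25

Step 2 — sample covariance S[i,j] = (1/(n-1)) · Σ_k (x_{k,i} - mean_i) · (x_{k,j} - mean_j), with n-1 = 3.
  S[A,A] = ((-2.75)·(-2.75) + (2.25)·(2.25) + (0.25)·(0.25) + (0.25)·(0.25)) / 3 = 12.75/3 = 4.25
  S[A,B] = ((-2.75)·(-0.25) + (2.25)·(-0.25) + (0.25)·(1.75) + (0.25)·(-1.25)) / 3 = 0.25/3 = 0.0833
  S[B,B] = ((-0.25)·(-0.25) + (-0.25)·(-0.25) + (1.75)·(1.75) + (-1.25)·(-1.25)) / 3 = 4.75/3 = 1.5833

S is symmetric (S[j,i] = S[i,j]). Assembling:

S = [[4.25, 0.0833],
 [0.0833, 1.5833]]


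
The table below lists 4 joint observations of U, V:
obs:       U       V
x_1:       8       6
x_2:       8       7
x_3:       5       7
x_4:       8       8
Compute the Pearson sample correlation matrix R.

Step 1 — column means:
  mean(U) = (8 + 8 + 5 + 8) / 4 = 29/4 = 7.25
  mean(V) = (6 + 7 + 7 + 8) / 4 = 28/4 = 7

Step 2 — sample variances and covariances s[i,j] = (1/(n-1)) · Σ_k (x_{k,i} - mean_i) · (x_{k,j} - mean_j), with n-1 = 3:
  s[U,U] = ((0.75)·(0.75) + (0.75)·(0.75) + (-2.25)·(-2.25) + (0.75)·(0.75)) / 3 = 6.75/3 = 2.25
  s[U,V] = ((0.75)·(-1) + (0.75)·(0) + (-2.25)·(0) + (0.75)·(1)) / 3 = 0/3 = 0
  s[V,V] = ((-1)·(-1) + (0)·(0) + (0)·(0) + (1)·(1)) / 3 = 2/3 = 0.6667
  Sample standard deviations s_i = √(s[i,i]):
  s(U) = √(2.25) = 1.5
  s(V) = √(0.6667) = 0.8165

Step 3 — r_{ij} = s_{ij} / (s_i · s_j):
  r[U,U] = 1 (diagonal).
  r[U,V] = 0 / (1.5 · 0.8165) = 0 / 1.2247 = 0
  r[V,V] = 1 (diagonal).

R is symmetric with unit diagonal. Assembling:

R = [[1, 0],
 [0, 1]]


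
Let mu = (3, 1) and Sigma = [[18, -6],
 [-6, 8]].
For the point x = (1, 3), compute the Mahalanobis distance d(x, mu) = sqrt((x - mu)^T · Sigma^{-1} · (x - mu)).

Step 1 — centre the observation: (x - mu) = (-2, 2).

Step 2 — invert Sigma. det(Sigma) = 18·8 - (-6)² = 108.
  Sigma^{-1} = (1/det) · [[d, -b], [-b, a]] = [[0.0741, 0.0556],
 [0.0556, 0.1667]].

Step 3 — form the quadratic (x - mu)^T · Sigma^{-1} · (x - mu):
  Sigma^{-1} · (x - mu) = (-0.037, 0.2222).
  (x - mu)^T · [Sigma^{-1} · (x - mu)] = (-2)·(-0.037) + (2)·(0.2222) = 0.5185.

Step 4 — take square root: d = √(0.5185) ≈ 0.7201.

d(x, mu) = √(0.5185) ≈ 0.7201


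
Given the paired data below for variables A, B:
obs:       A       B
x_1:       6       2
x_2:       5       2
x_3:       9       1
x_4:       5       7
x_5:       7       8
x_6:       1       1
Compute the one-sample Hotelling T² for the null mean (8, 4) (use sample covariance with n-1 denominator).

Step 1 — sample mean vector:
  mean(A) = (6 + 5 + 9 + 5 + 7 + 1) / 6 = 33/6 = 5.5
  mean(B) = (2 + 2 + 1 + 7 + 8 + 1) / 6 = 21/6 = 3.5
  x̄ = (5.5, 3.5),  deviation x̄ - mu_0 = (5.5, 3.5) - (8, 4) = (-2.5, -0.5).

Step 2 — sample covariance matrix, S[i,j] = (1/(n-1)) · Σ_k (x_{k,i} - mean_i) · (x_{k,j} - mean_j), divisor n-1 = 5:
  S[A,A] = ((0.5)·(0.5) + (-0.5)·(-0.5) + (3.5)·(3.5) + (-0.5)·(-0.5) + (1.5)·(1.5) + (-4.5)·(-4.5)) / 5 = 35.5/5 = 7.1
  S[A,B] = ((0.5)·(-1.5) + (-0.5)·(-1.5) + (3.5)·(-2.5) + (-0.5)·(3.5) + (1.5)·(4.5) + (-4.5)·(-2.5)) / 5 = 7.5/5 = 1.5
  S[B,B] = ((-1.5)·(-1.5) + (-1.5)·(-1.5) + (-2.5)·(-2.5) + (3.5)·(3.5) + (4.5)·(4.5) + (-2.5)·(-2.5)) / 5 = 49.5/5 = 9.9
  S = [[7.1, 1.5],
 [1.5, 9.9]].

Step 3 — invert S. det(S) = 7.1·9.9 - (1.5)² = 68.04.
  S^{-1} = (1/det) · [[d, -b], [-b, a]] = [[0.1455, -0.022],
 [-0.022, 0.1044]].

Step 4 — quadratic form (x̄ - mu_0)^T · S^{-1} · (x̄ - mu_0):
  S^{-1} · (x̄ - mu_0) = (-0.3527, 0.0029),
  (x̄ - mu_0)^T · [...] = (-2.5)·(-0.3527) + (-0.5)·(0.0029) = 0.8804.

Step 5 — scale by n: T² = 6 · 0.8804 = 5.2822.

T² ≈ 5.2822


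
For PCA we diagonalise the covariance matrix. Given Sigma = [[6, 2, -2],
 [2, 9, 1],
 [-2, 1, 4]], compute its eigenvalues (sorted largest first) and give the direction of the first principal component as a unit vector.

Step 1 — characteristic polynomial p(λ) = det(λI - Sigma) = λ³ - tr·λ² + c_1·λ - det, where tr = trace, c_1 = sum of the principal 2×2 minors, det = det(Sigma):
  tr = 6 + 9 + 4 = 19,
  c_1 = (6·9 - (2)²) + (6·4 - (-2)²) + (9·4 - (1)²) = 50 + 20 + 35 = 105,
  det = 6·(9·4 - (1)²) - (2)·((2)·4 - (1)·(-2)) + (-2)·((2)·(1) - 9·(-2)) = 6·(35) - (2)·(10) + (-2)·(20) = 150.
  So p(λ) = λ³ - 19λ² + 105λ - 150.
Step 2 — look for an integer root (rational root theorem: any rational root is an integer divisor of 150). Testing λ = 10:
  p(10) = 1000 - 1900 + 1050 - 150 = 0  ✓
  Dividing out (λ - 10): p(λ) = (λ - 10)(λ² - 9λ + 15).
Step 3 — remaining eigenvalues from the quadratic λ² - 9λ + 15 = 0:
  Δ = 9² - 4·15 = 81 - 60 = 21,  λ = (9 ± √21)/2 = (9 ± 4.5826)/2 ≈ 6.7913 or 2.2087.
  Sorted: λ_1 = 10,  λ_2 = 6.7913,  λ_3 = 2.2087  (check: sum = 19 = tr ✓).

Step 4 — unit eigenvector for λ_1 = 10: v spans the null space of (Sigma - λ_1 I), whose rows are
  r_1 = (-4, 2, -2),  r_2 = (2, -1, 1),  r_3 = (-2, 1, -6).
  v is orthogonal to every row, so take v ∝ r_1 × r_3 = ((2)·(-6) - (-2)·(1), (-2)·(-2) - (-4)·(-6), (-4)·(1) - (2)·(-2)) = (-10, -20, 0).
  Rescale (divide by 10; multiply by -1 so the first nonzero entry is positive): u = (1, 2, 0).
  ||u|| = √((1)² + (2)² + (0)²) = √(5) ≈ 2.2361,  v_1 = u/||u|| ≈ (0.4472, 0.8944, 0) (||v_1|| = 1).

λ_1 = 10,  λ_2 = 6.7913,  λ_3 = 2.2087;  v_1 ≈ (0.4472, 0.8944, 0)


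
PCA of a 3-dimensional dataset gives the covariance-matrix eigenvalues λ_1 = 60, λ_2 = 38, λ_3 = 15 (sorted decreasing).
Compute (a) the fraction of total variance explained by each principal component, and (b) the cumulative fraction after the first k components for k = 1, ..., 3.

Step 1 — total variance = trace(Sigma) = Σ λ_i = 60 + 38 + 15 = 113.

Step 2 — fraction explained by component i = λ_i / Σ λ:
  PC1: 60/113 = 0.531
  PC2: 38/113 = 0.3363
  PC3: 15/113 = 0.1327

Step 3 — cumulative fraction after k components = (λ_1 + ... + λ_k) / Σ λ:
  k = 1: 60/113 = 0.531
  k = 2: (60 + 38)/113 = 98/113 = 0.8673
  k = 3: (60 + 38 + 15)/113 = 113/113 = 1

Summary (fraction, with percent):

explained: PC1 0.531 (53.1%), PC2 0.3363 (33.63%), PC3 0.1327 (13.27%);  cumulative: 0.531, 0.8673, 1


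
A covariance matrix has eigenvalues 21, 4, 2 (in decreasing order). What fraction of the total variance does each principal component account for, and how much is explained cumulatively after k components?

Step 1 — total variance = trace(Sigma) = Σ λ_i = 21 + 4 + 2 = 27.

Step 2 — fraction explained by component i = λ_i / Σ λ:
  PC1: 21/27 = 0.7778
  PC2: 4/27 = 0.1481
  PC3: 2/27 = 0.0741

Step 3 — cumulative fraction after k components = (λ_1 + ... + λ_k) / Σ λ:
  k = 1: 21/27 = 0.7778
  k = 2: (21 + 4)/27 = 25/27 = 0.9259
  k = 3: (21 + 4 + 2)/27 = 27/27 = 1

Summary (fraction, with percent):

explained: PC1 0.7778 (77.78%), PC2 0.1481 (14.81%), PC3 0.0741 (7.41%);  cumulative: 0.7778, 0.9259, 1


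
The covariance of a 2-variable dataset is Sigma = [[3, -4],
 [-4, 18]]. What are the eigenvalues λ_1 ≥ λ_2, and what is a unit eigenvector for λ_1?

Step 1 — characteristic polynomial of 2×2 Sigma:
  det(Sigma - λI) = λ² - trace · λ + det = 0.
  trace = 3 + 18 = 21, det = 3·18 - (-4)² = 38.
Step 2 — discriminant:
  Δ = trace² - 4·det = 441 - 152 = 289.
Step 3 — eigenvalues:
  λ = (trace ± √Δ)/2 = (21 ± 17)/2,
  λ_1 = 19,  λ_2 = 2.

Step 4 — unit eigenvector for λ_1: solve (Sigma - λ_1 I)v = 0. First row:
  (3 - 19)·v_x + (-4)·v_y = 0, i.e. (-16)·v_x + (-4)·v_y = 0,
  so v ∝ (b, λ_1 - a) = (-4, 16); multiply by -1 so the first entry is positive: u = (4, -16).
  ||u|| = √((4)² + (-16)²) = √(272) ≈ 16.4924,
  v_1 = u/||u|| ≈ (0.2425, -0.9701) (||v_1|| = 1).

λ_1 = 19,  λ_2 = 2;  v_1 ≈ (0.2425, -0.9701)


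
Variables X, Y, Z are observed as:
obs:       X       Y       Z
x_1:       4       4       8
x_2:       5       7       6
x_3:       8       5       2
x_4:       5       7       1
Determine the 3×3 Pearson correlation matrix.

Step 1 — column means:
  mean(X) = (4 + 5 + 8 + 5) / 4 = 22/4 = 5.5
  mean(Y) = (4 + 7 + 5 + 7) / 4 = 23/4 = 5.75
  mean(Z) = (8 + 6 + 2 + 1) / 4 = 17/4 = 4.25

Step 2 — sample variances and covariances s[i,j] = (1/(n-1)) · Σ_k (x_{k,i} - mean_i) · (x_{k,j} - mean_j), with n-1 = 3:
  s[X,X] = ((-1.5)·(-1.5) + (-0.5)·(-0.5) + (2.5)·(2.5) + (-0.5)·(-0.5)) / 3 = 9/3 = 3
  s[X,Y] = ((-1.5)·(-1.75) + (-0.5)·(1.25) + (2.5)·(-0.75) + (-0.5)·(1.25)) / 3 = -0.5/3 = -0.1667
  s[X,Z] = ((-1.5)·(3.75) + (-0.5)·(1.75) + (2.5)·(-2.25) + (-0.5)·(-3.25)) / 3 = -10.5/3 = -3.5
  s[Y,Y] = ((-1.75)·(-1.75) + (1.25)·(1.25) + (-0.75)·(-0.75) + (1.25)·(1.25)) / 3 = 6.75/3 = 2.25
  s[Y,Z] = ((-1.75)·(3.75) + (1.25)·(1.75) + (-0.75)·(-2.25) + (1.25)·(-3.25)) / 3 = -6.75/3 = -2.25
  s[Z,Z] = ((3.75)·(3.75) + (1.75)·(1.75) + (-2.25)·(-2.25) + (-3.25)·(-3.25)) / 3 = 32.75/3 = 10.9167
  Sample standard deviations s_i = √(s[i,i]):
  s(X) = √(3) = 1.7321
  s(Y) = √(2.25) = 1.5
  s(Z) = √(10.9167) = 3.304

Step 3 — r_{ij} = s_{ij} / (s_i · s_j):
  r[X,X] = 1 (diagonal).
  r[X,Y] = -0.1667 / (1.7321 · 1.5) = -0.1667 / 2.5981 = -0.0642
  r[X,Z] = -3.5 / (1.7321 · 3.304) = -3.5 / 5.7228 = -0.6116
  r[Y,Y] = 1 (diagonal).
  r[Y,Z] = -2.25 / (1.5 · 3.304) = -2.25 / 4.9561 = -0.454
  r[Z,Z] = 1 (diagonal).

R is symmetric with unit diagonal. Assembling:

R = [[1, -0.0642, -0.6116],
 [-0.0642, 1, -0.454],
 [-0.6116, -0.454, 1]]


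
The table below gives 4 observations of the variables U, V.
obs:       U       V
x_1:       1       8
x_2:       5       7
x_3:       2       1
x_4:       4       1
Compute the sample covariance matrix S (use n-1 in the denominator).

Step 1 — column means:
  mean(U) = (1 + 5 + 2 + 4) / 4 = 12/4 = 3
  mean(V) = (8 + 7 + 1 + 1) / 4 = 17/4 = 4.25

Step 2 — sample covariance S[i,j] = (1/(n-1)) · Σ_k (x_{k,i} - mean_i) · (x_{k,j} - mean_j), with n-1 = 3.
  S[U,U] = ((-2)·(-2) + (2)·(2) + (-1)·(-1) + (1)·(1)) / 3 = 10/3 = 3.3333
  S[U,V] = ((-2)·(3.75) + (2)·(2.75) + (-1)·(-3.25) + (1)·(-3.25)) / 3 = -2/3 = -0.6667
  S[V,V] = ((3.75)·(3.75) + (2.75)·(2.75) + (-3.25)·(-3.25) + (-3.25)·(-3.25)) / 3 = 42.75/3 = 14.25

S is symmetric (S[j,i] = S[i,j]). Assembling:

S = [[3.3333, -0.6667],
 [-0.6667, 14.25]]


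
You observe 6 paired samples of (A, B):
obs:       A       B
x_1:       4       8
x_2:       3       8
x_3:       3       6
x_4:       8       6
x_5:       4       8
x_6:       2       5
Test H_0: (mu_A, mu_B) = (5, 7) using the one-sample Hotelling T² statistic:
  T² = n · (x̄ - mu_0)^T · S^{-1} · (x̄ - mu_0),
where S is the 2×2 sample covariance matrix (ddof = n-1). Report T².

Step 1 — sample mean vector:
  mean(A) = (4 + 3 + 3 + 8 + 4 + 2) / 6 = 24/6 = 4
  mean(B) = (8 + 8 + 6 + 6 + 8 + 5) / 6 = 41/6 = 6.8333
  x̄ = (4, 6.8333),  deviation x̄ - mu_0 = (4, 6.8333) - (5, 7) = (-1, -0.1667).

Step 2 — sample covariance matrix, S[i,j] = (1/(n-1)) · Σ_k (x_{k,i} - mean_i) · (x_{k,j} - mean_j), divisor n-1 = 5:
  S[A,A] = ((0)·(0) + (-1)·(-1) + (-1)·(-1) + (4)·(4) + (0)·(0) + (-2)·(-2)) / 5 = 22/5 = 4.4
  S[A,B] = ((0)·(1.1667) + (-1)·(1.1667) + (-1)·(-0.8333) + (4)·(-0.8333) + (0)·(1.1667) + (-2)·(-1.8333)) / 5 = 0/5 = 0
  S[B,B] = ((1.1667)·(1.1667) + (1.1667)·(1.1667) + (-0.8333)·(-0.8333) + (-0.8333)·(-0.8333) + (1.1667)·(1.1667) + (-1.8333)·(-1.8333)) / 5 = 8.8333/5 = 1.7667
  S = [[4.4, 0],
 [0, 1.7667]].

Step 3 — invert S. det(S) = 4.4·1.7667 - (0)² = 7.7733.
  S^{-1} = (1/det) · [[d, -b], [-b, a]] = [[0.2273, 0],
 [0, 0.566]].

Step 4 — quadratic form (x̄ - mu_0)^T · S^{-1} · (x̄ - mu_0):
  S^{-1} · (x̄ - mu_0) = (-0.2273, -0.0943),
  (x̄ - mu_0)^T · [...] = (-1)·(-0.2273) + (-0.1667)·(-0.0943) = 0.243.

Step 5 — scale by n: T² = 6 · 0.243 = 1.458.

T² ≈ 1.458


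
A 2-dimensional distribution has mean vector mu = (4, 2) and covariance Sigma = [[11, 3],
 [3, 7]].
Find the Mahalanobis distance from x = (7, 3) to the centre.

Step 1 — centre the observation: (x - mu) = (3, 1).

Step 2 — invert Sigma. det(Sigma) = 11·7 - (3)² = 68.
  Sigma^{-1} = (1/det) · [[d, -b], [-b, a]] = [[0.1029, -0.0441],
 [-0.0441, 0.1618]].

Step 3 — form the quadratic (x - mu)^T · Sigma^{-1} · (x - mu):
  Sigma^{-1} · (x - mu) = (0.2647, 0.0294).
  (x - mu)^T · [Sigma^{-1} · (x - mu)] = (3)·(0.2647) + (1)·(0.0294) = 0.8235.

Step 4 — take square root: d = √(0.8235) ≈ 0.9075.

d(x, mu) = √(0.8235) ≈ 0.9075


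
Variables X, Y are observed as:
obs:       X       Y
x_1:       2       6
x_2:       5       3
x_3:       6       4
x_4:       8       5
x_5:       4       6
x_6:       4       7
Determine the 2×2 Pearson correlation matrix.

Step 1 — column means:
  mean(X) = (2 + 5 + 6 + 8 + 4 + 4) / 6 = 29/6 = 4.8333
  mean(Y) = (6 + 3 + 4 + 5 + 6 + 7) / 6 = 31/6 = 5.1667

Step 2 — sample variances and covariances s[i,j] = (1/(n-1)) · Σ_k (x_{k,i} - mean_i) · (x_{k,j} - mean_j), with n-1 = 5:
  s[X,X] = ((-2.8333)·(-2.8333) + (0.1667)·(0.1667) + (1.1667)·(1.1667) + (3.1667)·(3.1667) + (-0.8333)·(-0.8333) + (-0.8333)·(-0.8333)) / 5 = 20.8333/5 = 4.1667
  s[X,Y] = ((-2.8333)·(0.8333) + (0.1667)·(-2.1667) + (1.1667)·(-1.1667) + (3.1667)·(-0.1667) + (-0.8333)·(0.8333) + (-0.8333)·(1.8333)) / 5 = -6.8333/5 = -1.3667
  s[Y,Y] = ((0.8333)·(0.8333) + (-2.1667)·(-2.1667) + (-1.1667)·(-1.1667) + (-0.1667)·(-0.1667) + (0.8333)·(0.8333) + (1.8333)·(1.8333)) / 5 = 10.8333/5 = 2.1667
  Sample standard deviations s_i = √(s[i,i]):
  s(X) = √(4.1667) = 2.0412
  s(Y) = √(2.1667) = 1.472

Step 3 — r_{ij} = s_{ij} / (s_i · s_j):
  r[X,X] = 1 (diagonal).
  r[X,Y] = -1.3667 / (2.0412 · 1.472) = -1.3667 / 3.0046 = -0.4549
  r[Y,Y] = 1 (diagonal).

R is symmetric with unit diagonal. Assembling:

R = [[1, -0.4549],
 [-0.4549, 1]]


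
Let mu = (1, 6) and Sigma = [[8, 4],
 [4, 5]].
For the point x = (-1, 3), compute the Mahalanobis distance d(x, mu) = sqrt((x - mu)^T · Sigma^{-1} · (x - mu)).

Step 1 — centre the observation: (x - mu) = (-2, -3).

Step 2 — invert Sigma. det(Sigma) = 8·5 - (4)² = 24.
  Sigma^{-1} = (1/det) · [[d, -b], [-b, a]] = [[0.2083, -0.1667],
 [-0.1667, 0.3333]].

Step 3 — form the quadratic (x - mu)^T · Sigma^{-1} · (x - mu):
  Sigma^{-1} · (x - mu) = (0.0833, -0.6667).
  (x - mu)^T · [Sigma^{-1} · (x - mu)] = (-2)·(0.0833) + (-3)·(-0.6667) = 1.8333.

Step 4 — take square root: d = √(1.8333) ≈ 1.354.

d(x, mu) = √(1.8333) ≈ 1.354


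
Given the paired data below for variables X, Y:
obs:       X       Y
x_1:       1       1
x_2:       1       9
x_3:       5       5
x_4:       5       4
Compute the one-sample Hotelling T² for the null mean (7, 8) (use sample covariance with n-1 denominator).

Step 1 — sample mean vector:
  mean(X) = (1 + 1 + 5 + 5) / 4 = 12/4 = 3
  mean(Y) = (1 + 9 + 5 + 4) / 4 = 19/4 = 4.75
  x̄ = (3, 4.75),  deviation x̄ - mu_0 = (3, 4.75) - (7, 8) = (-4, -3.25).

Step 2 — sample covariance matrix, S[i,j] = (1/(n-1)) · Σ_k (x_{k,i} - mean_i) · (x_{k,j} - mean_j), divisor n-1 = 3:
  S[X,X] = ((-2)·(-2) + (-2)·(-2) + (2)·(2) + (2)·(2)) / 3 = 16/3 = 5.3333
  S[X,Y] = ((-2)·(-3.75) + (-2)·(4.25) + (2)·(0.25) + (2)·(-0.75)) / 3 = -2/3 = -0.6667
  S[Y,Y] = ((-3.75)·(-3.75) + (4.25)·(4.25) + (0.25)·(0.25) + (-0.75)·(-0.75)) / 3 = 32.75/3 = 10.9167
  S = [[5.3333, -0.6667],
 [-0.6667, 10.9167]].

Step 3 — invert S. det(S) = 5.3333·10.9167 - (-0.6667)² = 57.7778.
  S^{-1} = (1/det) · [[d, -b], [-b, a]] = [[0.1889, 0.0115],
 [0.0115, 0.0923]].

Step 4 — quadratic form (x̄ - mu_0)^T · S^{-1} · (x̄ - mu_0):
  S^{-1} · (x̄ - mu_0) = (-0.7933, -0.3462),
  (x̄ - mu_0)^T · [...] = (-4)·(-0.7933) + (-3.25)·(-0.3462) = 4.2981.

Step 5 — scale by n: T² = 4 · 4.2981 = 17.1923.

T² ≈ 17.1923


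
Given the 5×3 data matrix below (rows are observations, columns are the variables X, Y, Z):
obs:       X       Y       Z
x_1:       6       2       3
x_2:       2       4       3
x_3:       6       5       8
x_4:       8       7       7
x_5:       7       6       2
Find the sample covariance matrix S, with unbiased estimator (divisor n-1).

Step 1 — column means:
  mean(X) = (6 + 2 + 6 + 8 + 7) / 5 = 29/5 = 5.8
  mean(Y) = (2 + 4 + 5 + 7 + 6) / 5 = 24/5 = 4.8
  mean(Z) = (3 + 3 + 8 + 7 + 2) / 5 = 23/5 = 4.6

Step 2 — sample covariance S[i,j] = (1/(n-1)) · Σ_k (x_{k,i} - mean_i) · (x_{k,j} - mean_j), with n-1 = 4.
  S[X,X] = ((0.2)·(0.2) + (-3.8)·(-3.8) + (0.2)·(0.2) + (2.2)·(2.2) + (1.2)·(1.2)) / 4 = 20.8/4 = 5.2
  S[X,Y] = ((0.2)·(-2.8) + (-3.8)·(-0.8) + (0.2)·(0.2) + (2.2)·(2.2) + (1.2)·(1.2)) / 4 = 8.8/4 = 2.2
  S[X,Z] = ((0.2)·(-1.6) + (-3.8)·(-1.6) + (0.2)·(3.4) + (2.2)·(2.4) + (1.2)·(-2.6)) / 4 = 8.6/4 = 2.15
  S[Y,Y] = ((-2.8)·(-2.8) + (-0.8)·(-0.8) + (0.2)·(0.2) + (2.2)·(2.2) + (1.2)·(1.2)) / 4 = 14.8/4 = 3.7
  S[Y,Z] = ((-2.8)·(-1.6) + (-0.8)·(-1.6) + (0.2)·(3.4) + (2.2)·(2.4) + (1.2)·(-2.6)) / 4 = 8.6/4 = 2.15
  S[Z,Z] = ((-1.6)·(-1.6) + (-1.6)·(-1.6) + (3.4)·(3.4) + (2.4)·(2.4) + (-2.6)·(-2.6)) / 4 = 29.2/4 = 7.3

S is symmetric (S[j,i] = S[i,j]). Assembling:

S = [[5.2, 2.2, 2.15],
 [2.2, 3.7, 2.15],
 [2.15, 2.15, 7.3]]


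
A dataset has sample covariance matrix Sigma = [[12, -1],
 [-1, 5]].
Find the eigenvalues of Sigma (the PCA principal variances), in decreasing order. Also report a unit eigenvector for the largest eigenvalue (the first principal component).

Step 1 — characteristic polynomial of 2×2 Sigma:
  det(Sigma - λI) = λ² - trace · λ + det = 0.
  trace = 12 + 5 = 17, det = 12·5 - (-1)² = 59.
Step 2 — discriminant:
  Δ = trace² - 4·det = 289 - 236 = 53.
Step 3 — eigenvalues:
  λ = (trace ± √Δ)/2 = (17 ± 7.2801)/2,
  λ_1 = 12.1401,  λ_2 = 4.8599.

Step 4 — unit eigenvector for λ_1: solve (Sigma - λ_1 I)v = 0. First row:
  (12 - 12.1401)·v_x + (-1)·v_y = 0, i.e. (-0.1401)·v_x + (-1)·v_y = 0,
  so v ∝ (b, λ_1 - a) = (-1, 0.1401); multiply by -1 so the first entry is positive: u = (1, -0.1401).
  ||u|| = √((1)² + (-0.1401)²) = √(1.0196) ≈ 1.0098,
  v_1 = u/||u|| ≈ (0.9903, -0.1387) (||v_1|| = 1).

λ_1 = 12.1401,  λ_2 = 4.8599;  v_1 ≈ (0.9903, -0.1387)


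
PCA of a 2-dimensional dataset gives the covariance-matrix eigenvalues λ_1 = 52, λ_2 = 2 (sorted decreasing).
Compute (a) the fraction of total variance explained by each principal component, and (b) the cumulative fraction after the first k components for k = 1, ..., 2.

Step 1 — total variance = trace(Sigma) = Σ λ_i = 52 + 2 = 54.

Step 2 — fraction explained by component i = λ_i / Σ λ:
  PC1: 52/54 = 0.963
  PC2: 2/54 = 0.037

Step 3 — cumulative fraction after k components = (λ_1 + ... + λ_k) / Σ λ:
  k = 1: 52/54 = 0.963
  k = 2: (52 + 2)/54 = 54/54 = 1

Summary (fraction, with percent):

explained: PC1 0.963 (96.3%), PC2 0.037 (3.7%);  cumulative: 0.963, 1
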